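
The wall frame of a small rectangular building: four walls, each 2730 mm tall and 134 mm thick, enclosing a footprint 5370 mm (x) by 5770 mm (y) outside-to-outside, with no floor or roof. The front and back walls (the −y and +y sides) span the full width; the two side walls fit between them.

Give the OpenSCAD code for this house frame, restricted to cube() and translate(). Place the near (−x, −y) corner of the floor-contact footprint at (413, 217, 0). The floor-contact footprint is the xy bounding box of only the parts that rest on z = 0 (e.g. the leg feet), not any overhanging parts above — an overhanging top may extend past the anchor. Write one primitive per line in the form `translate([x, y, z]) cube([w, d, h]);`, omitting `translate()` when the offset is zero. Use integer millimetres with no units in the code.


translate([413, 217, 0]) cube([5370, 134, 2730]);
translate([413, 5853, 0]) cube([5370, 134, 2730]);
translate([413, 351, 0]) cube([134, 5502, 2730]);
translate([5649, 351, 0]) cube([134, 5502, 2730]);


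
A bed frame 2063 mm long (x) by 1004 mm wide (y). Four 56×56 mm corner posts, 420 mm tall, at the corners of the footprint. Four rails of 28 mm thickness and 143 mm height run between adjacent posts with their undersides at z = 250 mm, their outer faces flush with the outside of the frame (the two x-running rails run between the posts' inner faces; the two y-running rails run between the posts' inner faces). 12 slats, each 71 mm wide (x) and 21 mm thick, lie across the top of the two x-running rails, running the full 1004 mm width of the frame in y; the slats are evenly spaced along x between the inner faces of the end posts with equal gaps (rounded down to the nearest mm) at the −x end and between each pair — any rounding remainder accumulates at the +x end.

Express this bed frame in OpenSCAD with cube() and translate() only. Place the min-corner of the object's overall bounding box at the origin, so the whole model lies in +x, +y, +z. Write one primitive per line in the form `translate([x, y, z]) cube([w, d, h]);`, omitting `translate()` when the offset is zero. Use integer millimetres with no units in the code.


// slat z = rail_z + rail_h = 250 + 143 = 393
// slat gap = ⌊(1951 − 12·71) / 13⌋ = 84
cube([56, 56, 420]);
translate([0, 948, 0]) cube([56, 56, 420]);
translate([2007, 0, 0]) cube([56, 56, 420]);
translate([2007, 948, 0]) cube([56, 56, 420]);
translate([56, 0, 250]) cube([1951, 28, 143]);
translate([56, 976, 250]) cube([1951, 28, 143]);
translate([0, 56, 250]) cube([28, 892, 143]);
translate([2035, 56, 250]) cube([28, 892, 143]);
translate([140, 0, 393]) cube([71, 1004, 21]);
translate([295, 0, 393]) cube([71, 1004, 21]);
translate([450, 0, 393]) cube([71, 1004, 21]);
translate([605, 0, 393]) cube([71, 1004, 21]);
translate([760, 0, 393]) cube([71, 1004, 21]);
translate([915, 0, 393]) cube([71, 1004, 21]);
translate([1070, 0, 393]) cube([71, 1004, 21]);
translate([1225, 0, 393]) cube([71, 1004, 21]);
translate([1380, 0, 393]) cube([71, 1004, 21]);
translate([1535, 0, 393]) cube([71, 1004, 21]);
translate([1690, 0, 393]) cube([71, 1004, 21]);
translate([1845, 0, 393]) cube([71, 1004, 21]);


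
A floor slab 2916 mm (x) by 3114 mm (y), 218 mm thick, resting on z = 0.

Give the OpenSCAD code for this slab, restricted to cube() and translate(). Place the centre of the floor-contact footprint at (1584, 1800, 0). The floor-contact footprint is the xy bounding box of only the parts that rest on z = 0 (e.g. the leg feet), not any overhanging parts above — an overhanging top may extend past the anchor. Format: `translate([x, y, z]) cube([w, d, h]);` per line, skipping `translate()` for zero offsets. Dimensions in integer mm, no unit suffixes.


translate([126, 243, 0]) cube([2916, 3114, 218]);


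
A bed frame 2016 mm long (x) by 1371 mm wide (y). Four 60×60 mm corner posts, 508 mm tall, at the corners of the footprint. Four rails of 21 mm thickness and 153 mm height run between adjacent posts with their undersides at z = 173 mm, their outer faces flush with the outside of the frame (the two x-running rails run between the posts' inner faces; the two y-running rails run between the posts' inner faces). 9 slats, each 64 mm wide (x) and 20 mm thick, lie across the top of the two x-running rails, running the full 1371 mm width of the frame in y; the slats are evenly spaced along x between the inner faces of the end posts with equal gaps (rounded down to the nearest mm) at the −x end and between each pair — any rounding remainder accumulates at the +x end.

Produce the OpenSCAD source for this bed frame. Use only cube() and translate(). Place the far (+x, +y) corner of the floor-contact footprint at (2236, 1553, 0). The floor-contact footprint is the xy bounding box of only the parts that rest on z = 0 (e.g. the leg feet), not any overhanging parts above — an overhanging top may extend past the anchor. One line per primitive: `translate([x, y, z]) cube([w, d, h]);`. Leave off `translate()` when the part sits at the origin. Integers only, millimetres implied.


translate([220, 182, 0]) cube([60, 60, 508]);
translate([220, 1493, 0]) cube([60, 60, 508]);
translate([2176, 182, 0]) cube([60, 60, 508]);
translate([2176, 1493, 0]) cube([60, 60, 508]);
translate([280, 182, 173]) cube([1896, 21, 153]);
translate([280, 1532, 173]) cube([1896, 21, 153]);
translate([220, 242, 173]) cube([21, 1251, 153]);
translate([2215, 242, 173]) cube([21, 1251, 153]);
translate([412, 182, 326]) cube([64, 1371, 20]);
translate([608, 182, 326]) cube([64, 1371, 20]);
translate([804, 182, 326]) cube([64, 1371, 20]);
translate([1000, 182, 326]) cube([64, 1371, 20]);
translate([1196, 182, 326]) cube([64, 1371, 20]);
translate([1392, 182, 326]) cube([64, 1371, 20]);
translate([1588, 182, 326]) cube([64, 1371, 20]);
translate([1784, 182, 326]) cube([64, 1371, 20]);
translate([1980, 182, 326]) cube([64, 1371, 20]);


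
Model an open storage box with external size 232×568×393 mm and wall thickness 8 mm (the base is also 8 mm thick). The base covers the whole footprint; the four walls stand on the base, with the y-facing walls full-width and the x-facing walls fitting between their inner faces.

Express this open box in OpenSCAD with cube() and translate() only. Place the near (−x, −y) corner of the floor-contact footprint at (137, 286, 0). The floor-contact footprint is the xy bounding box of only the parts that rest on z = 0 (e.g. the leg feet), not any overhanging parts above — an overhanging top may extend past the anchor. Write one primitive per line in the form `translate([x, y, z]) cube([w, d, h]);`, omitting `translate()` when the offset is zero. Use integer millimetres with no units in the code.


translate([137, 286, 0]) cube([232, 568, 8]);
translate([137, 286, 8]) cube([232, 8, 385]);
translate([137, 846, 8]) cube([232, 8, 385]);
translate([137, 294, 8]) cube([8, 552, 385]);
translate([361, 294, 8]) cube([8, 552, 385]);


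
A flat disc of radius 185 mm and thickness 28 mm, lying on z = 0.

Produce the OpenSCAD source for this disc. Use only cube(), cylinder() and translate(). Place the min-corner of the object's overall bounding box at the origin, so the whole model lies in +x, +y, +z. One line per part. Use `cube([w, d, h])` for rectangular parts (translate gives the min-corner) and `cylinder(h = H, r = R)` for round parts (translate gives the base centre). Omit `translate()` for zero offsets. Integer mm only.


translate([185, 185, 0]) cylinder(h = 28, r = 185);


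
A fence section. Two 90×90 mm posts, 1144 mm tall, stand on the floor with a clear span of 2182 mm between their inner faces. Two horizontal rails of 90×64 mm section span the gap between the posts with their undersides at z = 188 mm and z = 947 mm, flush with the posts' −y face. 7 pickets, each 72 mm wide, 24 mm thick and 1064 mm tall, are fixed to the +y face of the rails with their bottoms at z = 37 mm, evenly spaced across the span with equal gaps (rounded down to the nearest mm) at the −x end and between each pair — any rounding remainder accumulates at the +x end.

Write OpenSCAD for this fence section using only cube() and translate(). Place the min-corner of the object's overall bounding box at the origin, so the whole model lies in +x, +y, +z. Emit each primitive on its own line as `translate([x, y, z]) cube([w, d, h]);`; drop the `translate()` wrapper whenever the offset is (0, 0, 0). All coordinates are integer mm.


cube([90, 90, 1144]);
translate([2272, 0, 0]) cube([90, 90, 1144]);
translate([90, 0, 188]) cube([2182, 90, 64]);
translate([90, 0, 947]) cube([2182, 90, 64]);
translate([299, 90, 37]) cube([72, 24, 1064]);
translate([580, 90, 37]) cube([72, 24, 1064]);
translate([861, 90, 37]) cube([72, 24, 1064]);
translate([1142, 90, 37]) cube([72, 24, 1064]);
translate([1423, 90, 37]) cube([72, 24, 1064]);
translate([1704, 90, 37]) cube([72, 24, 1064]);
translate([1985, 90, 37]) cube([72, 24, 1064]);


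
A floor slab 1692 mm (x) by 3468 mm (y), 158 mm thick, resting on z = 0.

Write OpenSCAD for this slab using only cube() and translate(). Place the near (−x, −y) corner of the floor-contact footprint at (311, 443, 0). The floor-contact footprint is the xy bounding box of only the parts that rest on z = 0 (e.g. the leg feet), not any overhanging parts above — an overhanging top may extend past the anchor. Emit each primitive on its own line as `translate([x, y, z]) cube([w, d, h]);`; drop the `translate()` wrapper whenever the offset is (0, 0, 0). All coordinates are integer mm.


translate([311, 443, 0]) cube([1692, 3468, 158]);


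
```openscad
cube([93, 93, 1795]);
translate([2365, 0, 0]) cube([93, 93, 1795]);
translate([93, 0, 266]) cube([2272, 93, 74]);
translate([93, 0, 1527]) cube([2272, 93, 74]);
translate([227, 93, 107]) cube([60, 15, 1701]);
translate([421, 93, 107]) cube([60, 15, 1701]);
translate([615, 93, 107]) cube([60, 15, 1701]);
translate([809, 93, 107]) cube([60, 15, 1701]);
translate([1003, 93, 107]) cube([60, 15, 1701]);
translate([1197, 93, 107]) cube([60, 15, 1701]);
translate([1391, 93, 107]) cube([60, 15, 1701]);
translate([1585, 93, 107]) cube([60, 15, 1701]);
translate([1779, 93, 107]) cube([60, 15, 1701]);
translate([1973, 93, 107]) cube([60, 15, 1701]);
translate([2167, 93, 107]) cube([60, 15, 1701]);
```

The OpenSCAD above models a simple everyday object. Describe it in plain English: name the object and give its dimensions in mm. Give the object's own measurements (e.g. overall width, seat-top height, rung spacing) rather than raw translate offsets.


A fence section. Two 93×93 mm posts, 1795 mm tall, stand on the floor with a clear span of 2272 mm between their inner faces. Two horizontal rails of 93×74 mm section span the gap between the posts with their undersides at z = 266 mm and z = 1527 mm, flush with the posts' −y face. 11 pickets, each 60 mm wide, 15 mm thick and 1701 mm tall, are fixed to the +y face of the rails with their bottoms at z = 107 mm, spaced across the span with a 134 mm gap after the −x post and between neighbouring pickets, with 138 mm left before the +x post.


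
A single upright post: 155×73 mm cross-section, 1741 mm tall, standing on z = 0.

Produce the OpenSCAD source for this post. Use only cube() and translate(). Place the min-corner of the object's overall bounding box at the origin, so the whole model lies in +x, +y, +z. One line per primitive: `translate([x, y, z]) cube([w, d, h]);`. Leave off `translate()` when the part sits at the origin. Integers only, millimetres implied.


cube([155, 73, 1741]);


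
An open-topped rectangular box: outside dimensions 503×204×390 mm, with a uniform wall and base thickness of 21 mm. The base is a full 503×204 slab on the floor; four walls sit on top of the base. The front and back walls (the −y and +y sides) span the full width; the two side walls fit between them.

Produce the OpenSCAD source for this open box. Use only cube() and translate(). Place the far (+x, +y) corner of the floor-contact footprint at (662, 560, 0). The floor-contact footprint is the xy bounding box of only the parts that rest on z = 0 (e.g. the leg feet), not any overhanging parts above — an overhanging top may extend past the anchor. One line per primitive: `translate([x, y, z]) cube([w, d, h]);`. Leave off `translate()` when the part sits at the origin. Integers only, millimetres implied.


translate([159, 356, 0]) cube([503, 204, 21]);
translate([159, 356, 21]) cube([503, 21, 369]);
translate([159, 539, 21]) cube([503, 21, 369]);
translate([159, 377, 21]) cube([21, 162, 369]);
translate([641, 377, 21]) cube([21, 162, 369]);


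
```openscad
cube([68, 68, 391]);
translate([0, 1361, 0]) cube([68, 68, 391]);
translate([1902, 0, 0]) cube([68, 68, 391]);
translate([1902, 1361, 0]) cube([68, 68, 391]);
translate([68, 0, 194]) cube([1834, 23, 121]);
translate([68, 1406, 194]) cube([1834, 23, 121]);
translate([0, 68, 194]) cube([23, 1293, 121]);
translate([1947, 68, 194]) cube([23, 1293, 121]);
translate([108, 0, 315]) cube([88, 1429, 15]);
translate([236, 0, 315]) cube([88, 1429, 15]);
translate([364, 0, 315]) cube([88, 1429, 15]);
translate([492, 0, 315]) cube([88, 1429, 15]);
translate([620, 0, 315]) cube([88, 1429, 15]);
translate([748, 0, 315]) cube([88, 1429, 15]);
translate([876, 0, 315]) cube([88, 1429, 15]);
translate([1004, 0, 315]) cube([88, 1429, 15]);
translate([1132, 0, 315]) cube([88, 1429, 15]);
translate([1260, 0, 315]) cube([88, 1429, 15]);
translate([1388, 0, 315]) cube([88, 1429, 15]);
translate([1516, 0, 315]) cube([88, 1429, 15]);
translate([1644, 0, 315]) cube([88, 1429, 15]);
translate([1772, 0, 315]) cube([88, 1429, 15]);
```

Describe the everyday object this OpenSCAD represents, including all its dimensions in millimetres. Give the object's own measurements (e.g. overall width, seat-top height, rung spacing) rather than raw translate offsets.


A bed frame 1970 mm long (x) by 1429 mm wide (y). Four 68×68 mm corner posts, 391 mm tall, at the corners of the footprint. Four rails of 23 mm thickness and 121 mm height run between adjacent posts with their undersides at z = 194 mm, their outer faces flush with the outside of the frame (the two x-running rails run between the posts' inner faces; the two y-running rails run between the posts' inner faces). 14 slats, each 88 mm wide (x) and 15 mm thick, lie across the top of the two x-running rails, running the full 1429 mm width of the frame in y; along x they sit between the end posts with a 40 mm gap after the −x posts and between neighbouring slats, leaving 42 mm before the +x posts.


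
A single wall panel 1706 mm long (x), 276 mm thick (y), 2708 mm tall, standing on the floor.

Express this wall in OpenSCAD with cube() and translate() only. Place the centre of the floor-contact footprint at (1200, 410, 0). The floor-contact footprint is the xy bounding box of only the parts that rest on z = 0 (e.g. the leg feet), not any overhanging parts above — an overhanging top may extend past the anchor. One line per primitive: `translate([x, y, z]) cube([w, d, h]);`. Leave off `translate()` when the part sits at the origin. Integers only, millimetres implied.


translate([347, 272, 0]) cube([1706, 276, 2708]);


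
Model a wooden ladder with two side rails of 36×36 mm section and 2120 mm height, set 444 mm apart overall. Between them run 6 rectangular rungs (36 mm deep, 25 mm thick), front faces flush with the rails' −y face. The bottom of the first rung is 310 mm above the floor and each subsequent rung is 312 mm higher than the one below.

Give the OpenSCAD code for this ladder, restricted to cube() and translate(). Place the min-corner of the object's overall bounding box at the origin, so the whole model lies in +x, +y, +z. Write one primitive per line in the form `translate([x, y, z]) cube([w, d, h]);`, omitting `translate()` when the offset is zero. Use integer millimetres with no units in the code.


cube([36, 36, 2120]);
translate([408, 0, 0]) cube([36, 36, 2120]);
translate([36, 0, 310]) cube([372, 36, 25]);
translate([36, 0, 622]) cube([372, 36, 25]);
translate([36, 0, 934]) cube([372, 36, 25]);
translate([36, 0, 1246]) cube([372, 36, 25]);
translate([36, 0, 1558]) cube([372, 36, 25]);
translate([36, 0, 1870]) cube([372, 36, 25]);


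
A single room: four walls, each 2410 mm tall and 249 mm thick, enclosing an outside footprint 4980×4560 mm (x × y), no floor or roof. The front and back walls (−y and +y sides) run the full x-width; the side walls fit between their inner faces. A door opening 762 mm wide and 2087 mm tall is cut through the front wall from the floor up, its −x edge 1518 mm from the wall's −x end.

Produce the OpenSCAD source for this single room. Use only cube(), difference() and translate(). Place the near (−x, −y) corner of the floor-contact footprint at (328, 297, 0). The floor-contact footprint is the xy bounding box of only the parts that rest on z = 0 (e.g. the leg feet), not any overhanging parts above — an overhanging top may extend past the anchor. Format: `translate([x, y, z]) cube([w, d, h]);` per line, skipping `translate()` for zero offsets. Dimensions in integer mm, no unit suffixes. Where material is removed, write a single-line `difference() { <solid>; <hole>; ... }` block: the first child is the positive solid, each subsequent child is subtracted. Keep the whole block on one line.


difference() { translate([328, 297, 0]) cube([4980, 249, 2410]); translate([1846, 297, 0]) cube([762, 249, 2087]); }
translate([328, 4608, 0]) cube([4980, 249, 2410]);
translate([328, 546, 0]) cube([249, 4062, 2410]);
translate([5059, 546, 0]) cube([249, 4062, 2410]);


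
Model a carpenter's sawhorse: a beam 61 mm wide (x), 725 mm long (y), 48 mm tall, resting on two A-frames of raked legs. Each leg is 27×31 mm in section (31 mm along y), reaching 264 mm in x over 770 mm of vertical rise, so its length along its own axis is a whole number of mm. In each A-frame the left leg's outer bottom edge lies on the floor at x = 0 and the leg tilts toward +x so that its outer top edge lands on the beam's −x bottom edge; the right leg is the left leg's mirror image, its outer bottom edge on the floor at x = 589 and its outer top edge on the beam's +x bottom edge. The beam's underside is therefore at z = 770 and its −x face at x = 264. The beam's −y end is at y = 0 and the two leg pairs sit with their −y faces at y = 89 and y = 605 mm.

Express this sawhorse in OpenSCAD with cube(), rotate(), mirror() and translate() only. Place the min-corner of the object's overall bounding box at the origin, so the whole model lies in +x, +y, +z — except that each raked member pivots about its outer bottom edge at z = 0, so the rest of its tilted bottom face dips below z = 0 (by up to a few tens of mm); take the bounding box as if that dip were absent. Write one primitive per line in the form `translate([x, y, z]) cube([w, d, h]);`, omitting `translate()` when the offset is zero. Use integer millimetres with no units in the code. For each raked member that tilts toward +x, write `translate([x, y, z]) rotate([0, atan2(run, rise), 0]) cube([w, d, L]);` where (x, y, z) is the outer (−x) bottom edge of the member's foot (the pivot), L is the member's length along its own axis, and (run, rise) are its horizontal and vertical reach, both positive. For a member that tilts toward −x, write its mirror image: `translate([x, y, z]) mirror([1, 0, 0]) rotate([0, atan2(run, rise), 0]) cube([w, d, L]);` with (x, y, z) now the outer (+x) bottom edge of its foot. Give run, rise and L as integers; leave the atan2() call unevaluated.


translate([264, 0, 770]) cube([61, 725, 48]);
translate([0, 89, 0]) rotate([0, atan2(264, 770), 0]) cube([27, 31, 814]);
translate([589, 89, 0]) mirror([1, 0, 0]) rotate([0, atan2(264, 770), 0]) cube([27, 31, 814]);
translate([0, 605, 0]) rotate([0, atan2(264, 770), 0]) cube([27, 31, 814]);
translate([589, 605, 0]) mirror([1, 0, 0]) rotate([0, atan2(264, 770), 0]) cube([27, 31, 814]);


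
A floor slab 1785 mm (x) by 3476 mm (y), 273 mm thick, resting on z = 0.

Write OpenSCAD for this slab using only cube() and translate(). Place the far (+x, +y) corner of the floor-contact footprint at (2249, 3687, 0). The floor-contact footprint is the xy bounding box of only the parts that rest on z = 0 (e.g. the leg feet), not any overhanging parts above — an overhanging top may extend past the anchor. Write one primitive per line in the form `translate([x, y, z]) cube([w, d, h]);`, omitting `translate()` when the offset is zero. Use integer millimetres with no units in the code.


translate([464, 211, 0]) cube([1785, 3476, 273]);


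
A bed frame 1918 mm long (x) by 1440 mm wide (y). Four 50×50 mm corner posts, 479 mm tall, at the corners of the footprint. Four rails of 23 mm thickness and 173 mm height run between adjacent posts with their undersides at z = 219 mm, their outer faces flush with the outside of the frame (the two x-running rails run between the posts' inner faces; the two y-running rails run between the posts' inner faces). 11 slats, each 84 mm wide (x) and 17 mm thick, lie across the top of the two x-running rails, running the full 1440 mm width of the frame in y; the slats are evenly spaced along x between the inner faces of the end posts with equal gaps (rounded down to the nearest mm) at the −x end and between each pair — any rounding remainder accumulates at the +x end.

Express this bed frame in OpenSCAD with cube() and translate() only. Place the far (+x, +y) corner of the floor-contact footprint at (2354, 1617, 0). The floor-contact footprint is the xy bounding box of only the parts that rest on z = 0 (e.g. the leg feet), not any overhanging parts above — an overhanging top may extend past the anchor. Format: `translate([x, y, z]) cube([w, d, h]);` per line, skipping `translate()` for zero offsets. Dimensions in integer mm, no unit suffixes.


translate([436, 177, 0]) cube([50, 50, 479]);
translate([436, 1567, 0]) cube([50, 50, 479]);
translate([2304, 177, 0]) cube([50, 50, 479]);
translate([2304, 1567, 0]) cube([50, 50, 479]);
translate([486, 177, 219]) cube([1818, 23, 173]);
translate([486, 1594, 219]) cube([1818, 23, 173]);
translate([436, 227, 219]) cube([23, 1340, 173]);
translate([2331, 227, 219]) cube([23, 1340, 173]);
translate([560, 177, 392]) cube([84, 1440, 17]);
translate([718, 177, 392]) cube([84, 1440, 17]);
translate([876, 177, 392]) cube([84, 1440, 17]);
translate([1034, 177, 392]) cube([84, 1440, 17]);
translate([1192, 177, 392]) cube([84, 1440, 17]);
translate([1350, 177, 392]) cube([84, 1440, 17]);
translate([1508, 177, 392]) cube([84, 1440, 17]);
translate([1666, 177, 392]) cube([84, 1440, 17]);
translate([1824, 177, 392]) cube([84, 1440, 17]);
translate([1982, 177, 392]) cube([84, 1440, 17]);
translate([2140, 177, 392]) cube([84, 1440, 17]);


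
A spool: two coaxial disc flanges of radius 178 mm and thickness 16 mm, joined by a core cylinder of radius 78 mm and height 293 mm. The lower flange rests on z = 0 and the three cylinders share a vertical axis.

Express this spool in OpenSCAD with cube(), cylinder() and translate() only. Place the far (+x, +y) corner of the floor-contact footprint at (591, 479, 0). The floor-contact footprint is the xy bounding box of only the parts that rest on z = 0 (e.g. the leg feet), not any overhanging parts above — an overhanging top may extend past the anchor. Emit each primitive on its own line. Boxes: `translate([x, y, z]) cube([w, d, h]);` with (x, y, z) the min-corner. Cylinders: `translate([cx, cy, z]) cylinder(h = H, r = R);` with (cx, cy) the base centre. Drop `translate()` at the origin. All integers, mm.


translate([413, 301, 0]) cylinder(h = 16, r = 178);
translate([413, 301, 16]) cylinder(h = 293, r = 78);
translate([413, 301, 309]) cylinder(h = 16, r = 178);


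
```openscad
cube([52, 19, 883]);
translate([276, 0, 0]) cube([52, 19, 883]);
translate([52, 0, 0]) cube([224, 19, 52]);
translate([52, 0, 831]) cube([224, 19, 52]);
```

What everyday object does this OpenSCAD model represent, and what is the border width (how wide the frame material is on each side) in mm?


A picture frame. The border width is 52 mm.

Four thin pieces enclosing a rectangular opening — a picture frame. The two full-height stiles are 883 mm tall; the top rail sits at z = 831 and is 52 mm tall, so the border above the opening is 883 − 831 = 52 mm, matching the stile x-width.


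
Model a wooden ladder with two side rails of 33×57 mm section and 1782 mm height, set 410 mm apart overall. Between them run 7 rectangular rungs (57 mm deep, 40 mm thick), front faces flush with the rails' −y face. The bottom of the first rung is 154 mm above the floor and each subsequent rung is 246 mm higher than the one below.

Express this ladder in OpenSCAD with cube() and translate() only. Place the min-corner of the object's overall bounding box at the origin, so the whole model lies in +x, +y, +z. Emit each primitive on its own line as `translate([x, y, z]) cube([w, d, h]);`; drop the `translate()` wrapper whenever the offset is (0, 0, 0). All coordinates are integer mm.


cube([33, 57, 1782]);
translate([377, 0, 0]) cube([33, 57, 1782]);
translate([33, 0, 154]) cube([344, 57, 40]);
translate([33, 0, 400]) cube([344, 57, 40]);
translate([33, 0, 646]) cube([344, 57, 40]);
translate([33, 0, 892]) cube([344, 57, 40]);
translate([33, 0, 1138]) cube([344, 57, 40]);
translate([33, 0, 1384]) cube([344, 57, 40]);
translate([33, 0, 1630]) cube([344, 57, 40]);


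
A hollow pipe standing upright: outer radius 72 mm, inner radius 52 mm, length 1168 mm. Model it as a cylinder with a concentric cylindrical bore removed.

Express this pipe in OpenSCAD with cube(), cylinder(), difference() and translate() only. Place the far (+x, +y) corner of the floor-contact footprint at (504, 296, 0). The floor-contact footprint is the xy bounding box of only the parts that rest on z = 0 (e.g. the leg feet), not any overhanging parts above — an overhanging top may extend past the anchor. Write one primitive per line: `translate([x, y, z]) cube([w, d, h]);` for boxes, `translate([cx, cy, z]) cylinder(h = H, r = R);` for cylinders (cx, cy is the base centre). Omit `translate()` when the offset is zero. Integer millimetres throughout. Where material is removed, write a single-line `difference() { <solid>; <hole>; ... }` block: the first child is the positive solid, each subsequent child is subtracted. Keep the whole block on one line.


difference() { translate([432, 224, 0]) cylinder(h = 1168, r = 72); translate([432, 224, 0]) cylinder(h = 1168, r = 52); }


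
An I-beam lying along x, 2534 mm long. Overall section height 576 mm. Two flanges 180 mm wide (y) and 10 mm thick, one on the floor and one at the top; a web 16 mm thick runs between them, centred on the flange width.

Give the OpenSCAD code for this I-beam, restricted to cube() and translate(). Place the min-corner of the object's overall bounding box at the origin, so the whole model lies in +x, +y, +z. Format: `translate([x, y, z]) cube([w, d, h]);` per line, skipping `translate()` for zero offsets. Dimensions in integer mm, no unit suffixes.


cube([2534, 180, 10]);
translate([0, 82, 10]) cube([2534, 16, 556]);
translate([0, 0, 566]) cube([2534, 180, 10]);


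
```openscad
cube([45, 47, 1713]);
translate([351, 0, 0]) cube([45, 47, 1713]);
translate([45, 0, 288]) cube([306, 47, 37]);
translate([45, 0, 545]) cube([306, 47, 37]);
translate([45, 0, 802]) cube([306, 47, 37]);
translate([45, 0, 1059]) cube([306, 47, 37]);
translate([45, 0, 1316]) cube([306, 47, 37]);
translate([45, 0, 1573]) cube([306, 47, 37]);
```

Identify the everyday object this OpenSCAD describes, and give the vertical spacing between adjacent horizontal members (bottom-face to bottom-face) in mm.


A ladder. The rung spacing is 257 mm.

Two tall 45×47 posts with 6 short bars between them — a ladder. Adjacent rungs sit at z = 288 and z = 545, so the spacing is 545 − 288 = 257 mm.


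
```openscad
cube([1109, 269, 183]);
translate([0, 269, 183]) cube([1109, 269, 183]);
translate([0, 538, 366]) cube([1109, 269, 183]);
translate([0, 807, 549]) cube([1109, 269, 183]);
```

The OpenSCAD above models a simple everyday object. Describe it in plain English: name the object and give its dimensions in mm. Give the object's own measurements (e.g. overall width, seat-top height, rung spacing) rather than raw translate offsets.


A straight staircase of 4 solid steps. Each step is 1109 mm wide (x), 269 mm deep (y, the going) and 183 mm tall (the rise). The first step rests on the floor; each subsequent step sits one going further in +y and one rise higher in +z, directly behind and above the previous step with no overlap.


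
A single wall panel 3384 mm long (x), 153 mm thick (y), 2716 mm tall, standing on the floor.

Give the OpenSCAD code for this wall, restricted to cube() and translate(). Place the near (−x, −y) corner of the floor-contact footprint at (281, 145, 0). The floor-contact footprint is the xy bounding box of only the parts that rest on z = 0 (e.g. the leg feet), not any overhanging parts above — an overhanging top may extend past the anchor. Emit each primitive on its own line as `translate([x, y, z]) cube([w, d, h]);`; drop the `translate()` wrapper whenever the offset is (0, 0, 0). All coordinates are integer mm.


translate([281, 145, 0]) cube([3384, 153, 2716]);


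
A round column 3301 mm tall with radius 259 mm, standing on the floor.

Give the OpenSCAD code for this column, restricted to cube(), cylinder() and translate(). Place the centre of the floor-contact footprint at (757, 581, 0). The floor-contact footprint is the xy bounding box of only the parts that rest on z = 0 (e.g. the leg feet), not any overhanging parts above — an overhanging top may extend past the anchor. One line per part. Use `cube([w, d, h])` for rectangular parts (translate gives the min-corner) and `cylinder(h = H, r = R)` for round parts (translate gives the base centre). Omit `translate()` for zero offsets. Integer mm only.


translate([757, 581, 0]) cylinder(h = 3301, r = 259);


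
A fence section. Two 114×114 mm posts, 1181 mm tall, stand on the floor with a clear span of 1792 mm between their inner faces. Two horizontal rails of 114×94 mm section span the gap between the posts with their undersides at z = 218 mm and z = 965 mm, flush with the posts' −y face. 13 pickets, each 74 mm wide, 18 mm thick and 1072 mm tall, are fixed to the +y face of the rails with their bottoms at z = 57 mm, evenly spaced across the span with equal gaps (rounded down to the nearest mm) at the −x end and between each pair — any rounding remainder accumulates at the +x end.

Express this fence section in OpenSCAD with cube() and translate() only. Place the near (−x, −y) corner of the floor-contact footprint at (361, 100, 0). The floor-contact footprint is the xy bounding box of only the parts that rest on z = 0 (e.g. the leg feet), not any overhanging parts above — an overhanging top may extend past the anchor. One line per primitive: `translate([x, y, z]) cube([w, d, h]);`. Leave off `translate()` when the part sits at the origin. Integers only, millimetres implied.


translate([361, 100, 0]) cube([114, 114, 1181]);
translate([2267, 100, 0]) cube([114, 114, 1181]);
translate([475, 100, 218]) cube([1792, 114, 94]);
translate([475, 100, 965]) cube([1792, 114, 94]);
translate([534, 214, 57]) cube([74, 18, 1072]);
translate([667, 214, 57]) cube([74, 18, 1072]);
translate([800, 214, 57]) cube([74, 18, 1072]);
translate([933, 214, 57]) cube([74, 18, 1072]);
translate([1066, 214, 57]) cube([74, 18, 1072]);
translate([1199, 214, 57]) cube([74, 18, 1072]);
translate([1332, 214, 57]) cube([74, 18, 1072]);
translate([1465, 214, 57]) cube([74, 18, 1072]);
translate([1598, 214, 57]) cube([74, 18, 1072]);
translate([1731, 214, 57]) cube([74, 18, 1072]);
translate([1864, 214, 57]) cube([74, 18, 1072]);
translate([1997, 214, 57]) cube([74, 18, 1072]);
translate([2130, 214, 57]) cube([74, 18, 1072]);


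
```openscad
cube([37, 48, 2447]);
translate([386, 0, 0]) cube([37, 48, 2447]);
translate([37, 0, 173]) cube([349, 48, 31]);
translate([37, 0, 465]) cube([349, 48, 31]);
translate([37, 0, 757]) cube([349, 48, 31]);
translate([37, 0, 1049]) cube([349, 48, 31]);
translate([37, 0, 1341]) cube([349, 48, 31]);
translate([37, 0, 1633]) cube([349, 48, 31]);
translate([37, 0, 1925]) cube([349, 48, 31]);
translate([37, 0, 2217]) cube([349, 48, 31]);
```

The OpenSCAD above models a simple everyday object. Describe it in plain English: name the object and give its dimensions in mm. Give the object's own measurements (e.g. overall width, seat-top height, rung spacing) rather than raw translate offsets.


A straight ladder. Two 37×48 mm vertical rails, 2447 mm tall, stand 423 mm apart (outside-to-outside) with their front faces coplanar on the −y side. 8 rungs, each 48 mm deep and 31 mm tall, span between the inner faces of the rails, front faces flush with the rails. The lowest rung's underside is at z = 173 mm and rungs are spaced 292 mm apart (underside to underside).


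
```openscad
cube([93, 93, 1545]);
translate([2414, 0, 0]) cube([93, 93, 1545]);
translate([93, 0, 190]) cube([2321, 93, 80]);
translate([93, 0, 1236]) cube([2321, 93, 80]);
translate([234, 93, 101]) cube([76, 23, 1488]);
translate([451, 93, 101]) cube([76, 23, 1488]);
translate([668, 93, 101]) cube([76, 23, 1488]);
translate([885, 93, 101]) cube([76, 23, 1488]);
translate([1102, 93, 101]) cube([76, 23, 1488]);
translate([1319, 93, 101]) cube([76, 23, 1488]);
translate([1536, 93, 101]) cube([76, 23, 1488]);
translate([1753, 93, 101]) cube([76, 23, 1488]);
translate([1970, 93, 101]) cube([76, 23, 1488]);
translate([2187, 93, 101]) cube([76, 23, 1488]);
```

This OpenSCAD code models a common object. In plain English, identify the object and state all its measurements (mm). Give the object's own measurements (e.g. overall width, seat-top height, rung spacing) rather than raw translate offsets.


A fence section. Two 93×93 mm posts, 1545 mm tall, stand on the floor with a clear span of 2321 mm between their inner faces. Two horizontal rails of 93×80 mm section span the gap between the posts with their undersides at z = 190 mm and z = 1236 mm, flush with the posts' −y face. 10 pickets, each 76 mm wide, 23 mm thick and 1488 mm tall, are fixed to the +y face of the rails with their bottoms at z = 101 mm, spaced across the span with a 141 mm gap after the −x post and between neighbouring pickets, with 151 mm left before the +x post.


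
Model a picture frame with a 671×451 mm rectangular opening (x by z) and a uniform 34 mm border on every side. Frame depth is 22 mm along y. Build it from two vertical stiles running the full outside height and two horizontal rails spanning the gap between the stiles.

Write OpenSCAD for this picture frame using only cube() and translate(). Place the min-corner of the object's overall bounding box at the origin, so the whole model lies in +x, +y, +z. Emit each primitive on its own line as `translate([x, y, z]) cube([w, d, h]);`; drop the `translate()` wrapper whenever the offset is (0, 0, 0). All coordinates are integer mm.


cube([34, 22, 519]);
translate([705, 0, 0]) cube([34, 22, 519]);
translate([34, 0, 0]) cube([671, 22, 34]);
translate([34, 0, 485]) cube([671, 22, 34]);


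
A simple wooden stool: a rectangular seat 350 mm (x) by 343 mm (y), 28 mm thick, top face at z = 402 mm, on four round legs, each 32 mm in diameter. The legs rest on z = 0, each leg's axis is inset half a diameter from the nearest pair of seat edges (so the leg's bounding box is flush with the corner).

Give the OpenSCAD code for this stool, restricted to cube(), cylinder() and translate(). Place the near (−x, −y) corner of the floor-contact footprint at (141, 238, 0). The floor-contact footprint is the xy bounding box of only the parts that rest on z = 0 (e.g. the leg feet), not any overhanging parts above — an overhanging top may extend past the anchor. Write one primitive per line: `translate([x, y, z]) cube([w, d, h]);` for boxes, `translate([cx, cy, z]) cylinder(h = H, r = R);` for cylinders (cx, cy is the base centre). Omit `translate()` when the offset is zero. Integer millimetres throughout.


translate([141, 238, 374]) cube([350, 343, 28]);
translate([157, 254, 0]) cylinder(h = 374, r = 16);
translate([475, 254, 0]) cylinder(h = 374, r = 16);
translate([157, 565, 0]) cylinder(h = 374, r = 16);
translate([475, 565, 0]) cylinder(h = 374, r = 16);


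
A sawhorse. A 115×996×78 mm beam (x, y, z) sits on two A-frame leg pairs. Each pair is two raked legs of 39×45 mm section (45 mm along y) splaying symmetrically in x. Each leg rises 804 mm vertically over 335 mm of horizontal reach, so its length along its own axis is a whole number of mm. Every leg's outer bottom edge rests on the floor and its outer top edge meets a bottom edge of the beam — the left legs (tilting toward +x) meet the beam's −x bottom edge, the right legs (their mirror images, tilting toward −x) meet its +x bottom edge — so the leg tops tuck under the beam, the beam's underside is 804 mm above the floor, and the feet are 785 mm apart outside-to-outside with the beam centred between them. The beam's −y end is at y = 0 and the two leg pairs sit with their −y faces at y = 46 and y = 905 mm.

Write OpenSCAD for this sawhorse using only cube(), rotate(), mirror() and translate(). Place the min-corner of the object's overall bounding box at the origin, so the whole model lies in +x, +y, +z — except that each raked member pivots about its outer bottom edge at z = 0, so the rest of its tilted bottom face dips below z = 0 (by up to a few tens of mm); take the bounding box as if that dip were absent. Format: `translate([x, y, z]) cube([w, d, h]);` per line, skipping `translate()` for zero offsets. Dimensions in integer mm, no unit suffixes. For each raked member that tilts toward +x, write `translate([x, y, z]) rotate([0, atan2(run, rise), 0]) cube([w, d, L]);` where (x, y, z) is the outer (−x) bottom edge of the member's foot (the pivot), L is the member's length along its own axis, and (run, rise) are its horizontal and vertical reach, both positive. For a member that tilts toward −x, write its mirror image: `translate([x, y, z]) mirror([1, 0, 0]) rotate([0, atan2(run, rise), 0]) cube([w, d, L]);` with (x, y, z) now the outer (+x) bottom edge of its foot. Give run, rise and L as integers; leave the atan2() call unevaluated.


translate([335, 0, 804]) cube([115, 996, 78]);
translate([0, 46, 0]) rotate([0, atan2(335, 804), 0]) cube([39, 45, 871]);
translate([785, 46, 0]) mirror([1, 0, 0]) rotate([0, atan2(335, 804), 0]) cube([39, 45, 871]);
translate([0, 905, 0]) rotate([0, atan2(335, 804), 0]) cube([39, 45, 871]);
translate([785, 905, 0]) mirror([1, 0, 0]) rotate([0, atan2(335, 804), 0]) cube([39, 45, 871]);


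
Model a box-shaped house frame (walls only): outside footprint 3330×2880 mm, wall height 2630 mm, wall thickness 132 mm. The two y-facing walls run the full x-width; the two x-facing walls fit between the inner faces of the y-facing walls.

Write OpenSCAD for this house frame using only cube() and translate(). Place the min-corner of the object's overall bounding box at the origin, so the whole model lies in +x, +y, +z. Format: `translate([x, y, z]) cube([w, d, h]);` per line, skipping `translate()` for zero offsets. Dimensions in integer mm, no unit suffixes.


cube([3330, 132, 2630]);
translate([0, 2748, 0]) cube([3330, 132, 2630]);
translate([0, 132, 0]) cube([132, 2616, 2630]);
translate([3198, 132, 0]) cube([132, 2616, 2630]);


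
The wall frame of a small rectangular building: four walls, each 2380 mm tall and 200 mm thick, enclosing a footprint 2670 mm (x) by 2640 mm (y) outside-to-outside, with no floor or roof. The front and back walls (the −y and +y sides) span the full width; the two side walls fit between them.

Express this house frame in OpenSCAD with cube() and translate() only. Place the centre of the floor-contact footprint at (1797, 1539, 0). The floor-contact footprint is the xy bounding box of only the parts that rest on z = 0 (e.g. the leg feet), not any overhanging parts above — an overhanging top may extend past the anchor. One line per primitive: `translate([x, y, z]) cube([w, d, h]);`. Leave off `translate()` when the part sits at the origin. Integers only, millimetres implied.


translate([462, 219, 0]) cube([2670, 200, 2380]);
translate([462, 2659, 0]) cube([2670, 200, 2380]);
translate([462, 419, 0]) cube([200, 2240, 2380]);
translate([2932, 419, 0]) cube([200, 2240, 2380]);
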